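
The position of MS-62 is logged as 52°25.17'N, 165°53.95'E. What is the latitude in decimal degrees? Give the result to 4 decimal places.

52° + 25.17′/60 = 52 + 0.41950 = 52.4195°

52.4195°N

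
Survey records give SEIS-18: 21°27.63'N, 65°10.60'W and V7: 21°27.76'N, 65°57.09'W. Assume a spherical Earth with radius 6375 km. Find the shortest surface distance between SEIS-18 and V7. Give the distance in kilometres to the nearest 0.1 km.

SEIS-18: φ = +21.46050°, λ = -65.17667°
V7: φ = +21.46267°, λ = -65.95150°
Δφ = 0.0022°,  Δλ = -0.7748°
a = sin²(Δφ/2) + cos φ₁ cos φ₂ sin²(Δλ/2) = 0.000040
c = 2·arcsin(√a) = 0.012586 rad = 0.7211°
d = R·c = 6375 × 0.012586 = 80.2 km

80.2 km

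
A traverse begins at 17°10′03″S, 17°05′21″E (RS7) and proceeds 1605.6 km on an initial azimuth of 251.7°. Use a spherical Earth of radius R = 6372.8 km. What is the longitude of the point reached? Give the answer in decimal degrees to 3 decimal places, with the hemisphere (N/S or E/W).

2.389°E

RS7: φ = -17.16750°, λ = +17.08917°
δ = d/R = 1605.6/6372.8 = 0.251946 rad
φ₂ = arcsin(sin φ₁ cos δ + cos φ₁ sin δ cos θ)
   = arcsin(-0.29517·0.96843 + 0.95545·0.24929·-0.31399) = -21.13919°
λ₂ = λ₁ + atan2(sin θ sin δ cos φ₁, cos δ − sin φ₁ sin φ₂) = 2.38921°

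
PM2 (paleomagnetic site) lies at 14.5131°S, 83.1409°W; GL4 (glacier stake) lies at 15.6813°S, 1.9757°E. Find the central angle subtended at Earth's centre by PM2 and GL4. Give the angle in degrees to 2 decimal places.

Δφ = -1.1682°,  Δλ = 85.1166°
a = sin²(Δφ/2) + cos φ₁ cos φ₂ sin²(Δλ/2) = 0.426461
c = 2·arcsin(√a) = 1.423182 rad = 81.5423°

81.54°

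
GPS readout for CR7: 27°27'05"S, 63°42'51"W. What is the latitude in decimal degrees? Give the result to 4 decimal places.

27° + 27′/60 + 5″/3600 = 27 + 0.45000 + 0.00139 = 27.4514°

27.4514°S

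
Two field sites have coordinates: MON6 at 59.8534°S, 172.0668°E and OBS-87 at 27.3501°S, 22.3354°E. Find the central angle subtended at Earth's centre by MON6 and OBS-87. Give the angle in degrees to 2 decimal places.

Δφ = 32.5033°,  Δλ = -149.7314°
a = sin²(Δφ/2) + cos φ₁ cos φ₂ sin²(Δλ/2) = 0.493988
c = 2·arcsin(√a) = 1.558772 rad = 89.3111°

89.31°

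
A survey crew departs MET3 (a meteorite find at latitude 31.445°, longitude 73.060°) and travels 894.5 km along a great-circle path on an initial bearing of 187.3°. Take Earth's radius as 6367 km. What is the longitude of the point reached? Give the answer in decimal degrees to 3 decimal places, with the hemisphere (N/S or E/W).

71.949°E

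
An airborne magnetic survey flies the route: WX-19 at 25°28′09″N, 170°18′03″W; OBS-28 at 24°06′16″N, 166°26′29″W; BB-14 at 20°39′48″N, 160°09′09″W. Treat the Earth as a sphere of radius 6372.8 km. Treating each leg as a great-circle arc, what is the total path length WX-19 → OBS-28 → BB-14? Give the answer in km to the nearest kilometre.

WX-19: φ = +25.46917°, λ = -170.30083°
OBS-28: φ = +24.10444°, λ = -166.44139°
BB-14: φ = +20.66333°, λ = -160.15250°
WX-19→OBS-28: c = 0.065625 rad, d = 418.22 km
OBS-28→BB-14: c = 0.117904 rad, d = 751.38 km
Total = 418.22 + 751.38 = 1169.60 km

1170 km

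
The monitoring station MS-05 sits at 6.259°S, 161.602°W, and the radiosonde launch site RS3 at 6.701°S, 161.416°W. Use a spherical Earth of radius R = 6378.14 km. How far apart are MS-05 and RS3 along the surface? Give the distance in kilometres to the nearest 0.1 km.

Δφ = -0.4420°,  Δλ = 0.1860°
a = sin²(Δφ/2) + cos φ₁ cos φ₂ sin²(Δλ/2) = 0.000017
c = 2·arcsin(√a) = 0.008362 rad = 0.4791°
d = R·c = 6378.14 × 0.008362 = 53.3 km

53.3 km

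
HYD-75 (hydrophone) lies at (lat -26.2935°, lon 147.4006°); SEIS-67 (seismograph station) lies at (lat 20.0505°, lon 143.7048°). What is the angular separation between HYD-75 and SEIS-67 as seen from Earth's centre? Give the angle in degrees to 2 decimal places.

46.48°

Δφ = 46.3440°,  Δλ = -3.6958°
a = sin²(Δφ/2) + cos φ₁ cos φ₂ sin²(Δλ/2) = 0.155712
c = 2·arcsin(√a) = 0.811273 rad = 46.4825°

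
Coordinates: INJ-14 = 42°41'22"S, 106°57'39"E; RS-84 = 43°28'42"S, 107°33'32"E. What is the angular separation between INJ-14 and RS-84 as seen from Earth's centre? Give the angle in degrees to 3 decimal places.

0.902°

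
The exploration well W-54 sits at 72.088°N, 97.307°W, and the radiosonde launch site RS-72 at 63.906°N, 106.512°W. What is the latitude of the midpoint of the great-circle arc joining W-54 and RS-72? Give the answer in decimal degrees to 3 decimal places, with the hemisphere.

68.059°N

Bx = cos φ₂ cos Δλ = 0.434181,  By = cos φ₂ sin Δλ = -0.070361
φₘ = atan2(sin φ₁ + sin φ₂, √((cos φ₁ + Bx)² + By²)) = 68.05919°
λₘ = λ₁ + atan2(By, cos φ₁ + Bx) = -102.72584°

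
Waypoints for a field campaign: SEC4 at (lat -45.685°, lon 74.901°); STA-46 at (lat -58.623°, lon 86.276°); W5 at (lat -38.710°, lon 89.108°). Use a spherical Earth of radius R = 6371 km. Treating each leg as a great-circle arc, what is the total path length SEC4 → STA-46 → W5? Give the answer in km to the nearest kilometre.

SEC4→STA-46: c = 0.255773 rad, d = 1629.53 km
STA-46→W5: c = 0.349001 rad, d = 2223.49 km
Total = 1629.53 + 2223.49 = 3853.02 km

3853 km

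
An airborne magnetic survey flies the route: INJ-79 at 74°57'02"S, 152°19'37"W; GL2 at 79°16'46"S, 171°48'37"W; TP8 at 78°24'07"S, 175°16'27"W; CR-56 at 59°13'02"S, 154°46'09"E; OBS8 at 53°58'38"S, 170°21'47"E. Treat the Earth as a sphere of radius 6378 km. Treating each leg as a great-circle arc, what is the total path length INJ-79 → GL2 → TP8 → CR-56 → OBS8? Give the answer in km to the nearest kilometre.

INJ-79: φ = -74.95056°, λ = -152.32694°
GL2: φ = -79.27944°, λ = -171.81028°
TP8: φ = -78.40194°, λ = -175.27417°
CR-56: φ = -59.21722°, λ = +154.76917°
OBS8: φ = -53.97722°, λ = +170.36306°
INJ-79→GL2: c = 0.106055 rad, d = 676.42 km
GL2→TP8: c = 0.019267 rad, d = 122.88 km
TP8→CR-56: c = 0.374425 rad, d = 2388.08 km
CR-56→OBS8: c = 0.174911 rad, d = 1115.58 km
Total = 676.42 + 122.88 + 2388.08 + 1115.58 = 4302.97 km

4303 km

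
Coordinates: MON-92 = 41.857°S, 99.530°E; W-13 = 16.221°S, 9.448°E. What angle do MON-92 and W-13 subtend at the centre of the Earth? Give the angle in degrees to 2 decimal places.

Δφ = 25.6360°,  Δλ = -90.0820°
a = sin²(Δφ/2) + cos φ₁ cos φ₂ sin²(Δλ/2) = 0.407313
c = 2·arcsin(√a) = 1.384343 rad = 79.3170°

79.32°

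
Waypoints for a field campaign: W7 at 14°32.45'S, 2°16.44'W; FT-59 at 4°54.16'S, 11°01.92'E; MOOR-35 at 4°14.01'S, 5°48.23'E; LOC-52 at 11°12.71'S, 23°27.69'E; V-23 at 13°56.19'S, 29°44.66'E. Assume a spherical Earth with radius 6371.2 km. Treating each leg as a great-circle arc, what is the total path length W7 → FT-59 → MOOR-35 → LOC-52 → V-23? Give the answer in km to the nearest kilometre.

5232 km

W7: φ = -14.54083°, λ = -2.27400°
FT-59: φ = -4.90267°, λ = +11.03200°
MOOR-35: φ = -4.23350°, λ = +5.80383°
LOC-52: φ = -11.21183°, λ = +23.46150°
V-23: φ = -13.93650°, λ = +29.74433°
W7→FT-59: c = 0.283814 rad, d = 1808.24 km
FT-59→MOOR-35: c = 0.091705 rad, d = 584.27 km
MOOR-35→LOC-52: c = 0.328575 rad, d = 2093.41 km
LOC-52→V-23: c = 0.117102 rad, d = 746.08 km
Total = 1808.24 + 584.27 + 2093.41 + 746.08 = 5232.00 km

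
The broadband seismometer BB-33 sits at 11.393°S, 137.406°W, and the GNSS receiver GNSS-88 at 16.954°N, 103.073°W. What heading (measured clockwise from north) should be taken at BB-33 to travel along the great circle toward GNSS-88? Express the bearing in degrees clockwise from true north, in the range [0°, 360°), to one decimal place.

Δλ = 34.3330°
y = sin Δλ · cos φ₂ = 0.539490
x = cos φ₁ sin φ₂ − sin φ₁ cos φ₂ cos Δλ = 0.441890
θ = atan2(y, x) = 50.6795° → 50.6795° (mod 360°)

50.7°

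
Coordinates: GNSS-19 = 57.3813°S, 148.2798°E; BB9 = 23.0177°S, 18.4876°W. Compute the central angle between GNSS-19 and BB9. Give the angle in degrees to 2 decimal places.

98.84°

Δφ = 34.3636°,  Δλ = -166.7674°
a = sin²(Δφ/2) + cos φ₁ cos φ₂ sin²(Δλ/2) = 0.576807
c = 2·arcsin(√a) = 1.725020 rad = 98.8364°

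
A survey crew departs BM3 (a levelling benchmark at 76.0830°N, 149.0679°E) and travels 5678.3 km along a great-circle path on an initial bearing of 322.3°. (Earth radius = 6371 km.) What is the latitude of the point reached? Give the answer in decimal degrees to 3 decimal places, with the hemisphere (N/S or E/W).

δ = d/R = 5678.3/6371 = 0.891273 rad
φ₂ = arcsin(sin φ₁ cos δ + cos φ₁ sin δ cos θ)
   = arcsin(0.97065·0.62842 + 0.24052·0.77787·0.79122) = 49.28870°
λ₂ = λ₁ + atan2(sin θ sin δ cos φ₁, cos δ − sin φ₁ sin φ₂) = 15.89636°

49.289°N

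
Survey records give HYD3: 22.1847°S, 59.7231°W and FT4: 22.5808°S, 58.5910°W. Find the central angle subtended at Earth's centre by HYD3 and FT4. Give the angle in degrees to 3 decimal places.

1.119°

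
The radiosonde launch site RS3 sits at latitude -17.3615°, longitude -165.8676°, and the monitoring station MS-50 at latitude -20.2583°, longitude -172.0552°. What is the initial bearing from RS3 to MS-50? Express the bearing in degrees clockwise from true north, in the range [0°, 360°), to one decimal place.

Δλ = -6.1876°
y = sin Δλ · cos φ₂ = -0.101117
x = cos φ₁ sin φ₂ − sin φ₁ cos φ₂ cos Δλ = -0.052168
θ = atan2(y, x) = -117.2900° → 242.7100° (mod 360°)

242.7°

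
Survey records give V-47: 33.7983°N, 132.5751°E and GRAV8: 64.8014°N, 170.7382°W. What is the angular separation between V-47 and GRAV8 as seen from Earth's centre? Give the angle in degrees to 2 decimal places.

45.76°

Δφ = 31.0031°,  Δλ = 56.6867°
a = sin²(Δφ/2) + cos φ₁ cos φ₂ sin²(Δλ/2) = 0.151175
c = 2·arcsin(√a) = 0.798684 rad = 45.7612°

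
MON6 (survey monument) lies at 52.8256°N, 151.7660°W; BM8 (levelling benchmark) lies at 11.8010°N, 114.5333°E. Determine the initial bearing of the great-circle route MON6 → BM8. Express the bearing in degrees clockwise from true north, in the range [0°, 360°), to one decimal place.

280.1°

Δλ = -93.7007°
y = sin Δλ · cos φ₂ = -0.976823
x = cos φ₁ sin φ₂ − sin φ₁ cos φ₂ cos Δλ = 0.173918
θ = atan2(y, x) = -79.9046° → 280.0954° (mod 360°)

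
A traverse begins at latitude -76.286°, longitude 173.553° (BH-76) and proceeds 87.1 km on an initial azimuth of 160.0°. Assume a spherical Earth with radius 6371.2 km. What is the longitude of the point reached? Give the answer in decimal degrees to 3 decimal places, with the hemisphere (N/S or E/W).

174.746°E

δ = d/R = 87.1/6371.2 = 0.013671 rad
φ₂ = arcsin(sin φ₁ cos δ + cos φ₁ sin δ cos θ)
   = arcsin(-0.97149·0.99991 + 0.23708·0.01367·-0.93969) = -77.01933°
λ₂ = λ₁ + atan2(sin θ sin δ cos φ₁, cos δ − sin φ₁ sin φ₂) = 174.74571°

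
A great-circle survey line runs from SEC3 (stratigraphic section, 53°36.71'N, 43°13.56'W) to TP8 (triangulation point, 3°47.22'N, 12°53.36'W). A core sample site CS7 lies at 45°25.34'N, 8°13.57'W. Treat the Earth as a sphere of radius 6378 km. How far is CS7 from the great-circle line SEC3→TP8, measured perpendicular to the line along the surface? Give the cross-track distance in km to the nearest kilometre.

1905 km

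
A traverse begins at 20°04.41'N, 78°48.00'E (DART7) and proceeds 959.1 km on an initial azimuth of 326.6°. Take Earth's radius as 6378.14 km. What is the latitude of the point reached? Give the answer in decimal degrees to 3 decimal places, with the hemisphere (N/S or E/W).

27.182°N

DART7: φ = +20.07350°, λ = +78.80000°
δ = d/R = 959.1/6378.14 = 0.150373 rad
φ₂ = arcsin(sin φ₁ cos δ + cos φ₁ sin δ cos θ)
   = arcsin(0.34323·0.98872 + 0.93925·0.14981·0.83485) = 27.18214°
λ₂ = λ₁ + atan2(sin θ sin δ cos φ₁, cos δ − sin φ₁ sin φ₂) = 73.48080°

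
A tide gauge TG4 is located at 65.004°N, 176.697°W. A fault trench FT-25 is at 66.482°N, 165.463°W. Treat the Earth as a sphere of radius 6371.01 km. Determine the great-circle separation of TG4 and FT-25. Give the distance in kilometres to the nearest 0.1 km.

Δφ = 1.4780°,  Δλ = 11.2340°
a = sin²(Δφ/2) + cos φ₁ cos φ₂ sin²(Δλ/2) = 0.001782
c = 2·arcsin(√a) = 0.084446 rad = 4.8384°
d = R·c = 6371.01 × 0.084446 = 538.0 km

538.0 km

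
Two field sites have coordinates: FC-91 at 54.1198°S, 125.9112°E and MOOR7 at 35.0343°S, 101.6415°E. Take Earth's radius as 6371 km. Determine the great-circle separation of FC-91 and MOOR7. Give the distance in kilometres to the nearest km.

2835 km

Δφ = 19.0855°,  Δλ = -24.2697°
a = sin²(Δφ/2) + cos φ₁ cos φ₂ sin²(Δλ/2) = 0.048691
c = 2·arcsin(√a) = 0.444981 rad = 25.4955°
d = R·c = 6371 × 0.444981 = 2835.0 km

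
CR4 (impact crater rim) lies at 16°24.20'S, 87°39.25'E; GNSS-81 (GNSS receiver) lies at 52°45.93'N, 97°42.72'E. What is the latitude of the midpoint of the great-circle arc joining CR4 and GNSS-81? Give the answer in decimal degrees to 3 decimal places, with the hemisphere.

18.243°N

CR4: φ = -16.40333°, λ = +87.65417°
GNSS-81: φ = +52.76550°, λ = +97.71200°
Bx = cos φ₂ cos Δλ = 0.595780,  By = cos φ₂ sin Δλ = 0.105672
φₘ = atan2(sin φ₁ + sin φ₂, √((cos φ₁ + Bx)² + By²)) = 18.24331°
λₘ = λ₁ + atan2(By, cos φ₁ + Bx) = 91.54161°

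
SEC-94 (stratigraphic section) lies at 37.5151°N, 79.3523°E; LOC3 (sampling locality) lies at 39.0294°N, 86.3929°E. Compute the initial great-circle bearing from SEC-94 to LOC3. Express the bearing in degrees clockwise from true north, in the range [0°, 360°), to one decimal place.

72.5°

Δλ = 7.0406°
y = sin Δλ · cos φ₂ = 0.095217
x = cos φ₁ sin φ₂ − sin φ₁ cos φ₂ cos Δλ = 0.029994
θ = atan2(y, x) = 72.5155° → 72.5155° (mod 360°)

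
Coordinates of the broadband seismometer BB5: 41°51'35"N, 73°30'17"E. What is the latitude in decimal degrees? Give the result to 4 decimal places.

41.8597°N

41° + 51′/60 + 35″/3600 = 41 + 0.85000 + 0.00972 = 41.8597°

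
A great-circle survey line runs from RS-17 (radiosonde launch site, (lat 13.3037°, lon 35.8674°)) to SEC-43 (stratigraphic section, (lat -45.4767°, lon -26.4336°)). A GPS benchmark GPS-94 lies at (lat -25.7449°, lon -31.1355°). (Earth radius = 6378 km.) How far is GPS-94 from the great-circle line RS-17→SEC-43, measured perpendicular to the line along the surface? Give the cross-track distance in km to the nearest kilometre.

δ₁₃ = central angle RS-17→GPS-94 = 1.325847 rad  (haversine)
θ₁₃ = bearing RS-17→GPS-94 = 238.722°,  θ₁₂ = bearing RS-17→SEC-43 = 218.921°
dₓₜ = R·arcsin(sin δ₁₃ · sin(θ₁₃ − θ₁₂)) = 6378·arcsin(0.97015·sin(19.801°)) = 2135.793 km
|dₓₜ| = 2135.793 km

2136 km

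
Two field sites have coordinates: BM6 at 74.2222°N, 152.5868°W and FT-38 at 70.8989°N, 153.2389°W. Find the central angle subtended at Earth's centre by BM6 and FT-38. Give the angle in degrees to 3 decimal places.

Δφ = -3.3233°,  Δλ = -0.6521°
a = sin²(Δφ/2) + cos φ₁ cos φ₂ sin²(Δλ/2) = 0.000844
c = 2·arcsin(√a) = 0.058102 rad = 3.3290°

3.329°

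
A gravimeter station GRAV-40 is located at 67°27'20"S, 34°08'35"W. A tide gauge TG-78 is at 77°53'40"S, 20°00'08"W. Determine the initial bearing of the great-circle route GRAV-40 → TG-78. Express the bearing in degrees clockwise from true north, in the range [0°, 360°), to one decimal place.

164.7°

GRAV-40: φ = -67.45556°, λ = -34.14306°
TG-78: φ = -77.89444°, λ = -20.00222°
Δλ = 14.1408°
y = sin Δλ · cos φ₂ = 0.051234
x = cos φ₁ sin φ₂ − sin φ₁ cos φ₂ cos Δλ = -0.187056
θ = atan2(y, x) = 164.6824° → 164.6824° (mod 360°)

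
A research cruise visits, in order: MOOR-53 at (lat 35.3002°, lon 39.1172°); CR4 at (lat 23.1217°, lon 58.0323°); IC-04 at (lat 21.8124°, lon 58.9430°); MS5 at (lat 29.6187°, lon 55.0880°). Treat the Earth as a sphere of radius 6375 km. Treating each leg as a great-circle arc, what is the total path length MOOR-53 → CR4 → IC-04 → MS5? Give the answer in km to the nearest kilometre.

MOOR-53→CR4: c = 0.356959 rad, d = 2275.61 km
CR4→IC-04: c = 0.027165 rad, d = 173.18 km
IC-04→MS5: c = 0.149089 rad, d = 950.44 km
Total = 2275.61 + 173.18 + 950.44 = 3399.23 km

3399 km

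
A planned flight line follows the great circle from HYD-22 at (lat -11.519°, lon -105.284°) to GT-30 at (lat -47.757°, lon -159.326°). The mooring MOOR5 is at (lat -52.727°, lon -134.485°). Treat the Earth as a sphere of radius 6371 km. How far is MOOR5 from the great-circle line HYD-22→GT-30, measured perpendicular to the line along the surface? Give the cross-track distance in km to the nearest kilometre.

1335 km

δ₁₃ = central angle HYD-22→MOOR5 = 0.827243 rad  (haversine)
θ₁₃ = bearing HYD-22→MOOR5 = 203.666°,  θ₁₂ = bearing HYD-22→GT-30 = 220.085°
dₓₜ = R·arcsin(sin δ₁₃ · sin(θ₁₃ − θ₁₂)) = 6371·arcsin(0.73607·sin(-16.419°)) = -1335.297 km
|dₓₜ| = 1335.297 km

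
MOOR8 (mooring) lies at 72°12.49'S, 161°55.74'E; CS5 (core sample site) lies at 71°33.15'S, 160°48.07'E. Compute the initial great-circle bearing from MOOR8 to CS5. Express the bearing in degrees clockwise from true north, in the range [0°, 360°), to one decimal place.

MOOR8: φ = -72.20817°, λ = +161.92900°
CS5: φ = -71.55250°, λ = +160.80117°
Δλ = -1.1278°
y = sin Δλ · cos φ₂ = -0.006228
x = cos φ₁ sin φ₂ − sin φ₁ cos φ₂ cos Δλ = 0.011385
θ = atan2(y, x) = -28.6821° → 331.3179° (mod 360°)

331.3°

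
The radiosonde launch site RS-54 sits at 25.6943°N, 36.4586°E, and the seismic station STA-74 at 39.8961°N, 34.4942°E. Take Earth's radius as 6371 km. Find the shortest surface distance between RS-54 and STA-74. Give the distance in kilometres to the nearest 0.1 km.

Δφ = 14.2018°,  Δλ = -1.9644°
a = sin²(Δφ/2) + cos φ₁ cos φ₂ sin²(Δλ/2) = 0.015484
c = 2·arcsin(√a) = 0.249519 rad = 14.2964°
d = R·c = 6371 × 0.249519 = 1589.7 km

1589.7 km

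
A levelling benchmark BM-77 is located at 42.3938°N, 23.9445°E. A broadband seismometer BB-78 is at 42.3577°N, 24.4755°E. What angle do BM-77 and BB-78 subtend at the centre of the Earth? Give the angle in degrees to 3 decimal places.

0.394°

Δφ = -0.0361°,  Δλ = 0.5310°
a = sin²(Δφ/2) + cos φ₁ cos φ₂ sin²(Δλ/2) = 0.000012
c = 2·arcsin(√a) = 0.006875 rad = 0.3939°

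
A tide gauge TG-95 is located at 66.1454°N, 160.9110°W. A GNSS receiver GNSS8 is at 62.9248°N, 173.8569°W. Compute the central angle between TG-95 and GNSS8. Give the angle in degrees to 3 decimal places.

Δφ = -3.2206°,  Δλ = -12.9459°
a = sin²(Δφ/2) + cos φ₁ cos φ₂ sin²(Δλ/2) = 0.003129
c = 2·arcsin(√a) = 0.111935 rad = 6.4134°

6.413°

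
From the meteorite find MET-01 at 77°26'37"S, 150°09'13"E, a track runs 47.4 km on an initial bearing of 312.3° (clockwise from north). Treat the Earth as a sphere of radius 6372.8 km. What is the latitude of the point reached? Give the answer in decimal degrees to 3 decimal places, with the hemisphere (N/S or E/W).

77.153°S

MET-01: φ = -77.44361°, λ = +150.15361°
δ = d/R = 47.4/6372.8 = 0.007438 rad
φ₂ = arcsin(sin φ₁ cos δ + cos φ₁ sin δ cos θ)
   = arcsin(-0.97608·0.99997 + 0.21740·0.00744·0.67301) = -77.15300°
λ₂ = λ₁ + atan2(sin θ sin δ cos φ₁, cos δ − sin φ₁ sin φ₂) = 148.73589°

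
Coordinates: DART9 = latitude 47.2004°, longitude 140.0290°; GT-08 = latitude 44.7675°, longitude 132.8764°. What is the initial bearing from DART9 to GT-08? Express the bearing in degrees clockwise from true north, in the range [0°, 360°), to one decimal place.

246.5°

Δλ = -7.1526°
y = sin Δλ · cos φ₂ = -0.088400
x = cos φ₁ sin φ₂ − sin φ₁ cos φ₂ cos Δλ = -0.038396
θ = atan2(y, x) = -113.4771° → 246.5229° (mod 360°)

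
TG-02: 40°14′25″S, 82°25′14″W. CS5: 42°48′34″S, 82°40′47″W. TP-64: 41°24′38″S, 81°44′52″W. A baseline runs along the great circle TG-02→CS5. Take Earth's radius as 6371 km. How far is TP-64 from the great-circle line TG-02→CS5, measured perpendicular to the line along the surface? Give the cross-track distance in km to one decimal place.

65.6 km

TG-02: φ = -40.24028°, λ = -82.42056°
CS5: φ = -42.80944°, λ = -82.67972°
TP-64: φ = -41.41056°, λ = -81.74778°
δ₁₃ = central angle TG-02→TP-64 = 0.022274 rad  (haversine)
θ₁₃ = bearing TG-02→TP-64 = 156.709°,  θ₁₂ = bearing TG-02→CS5 = 184.233°
dₓₜ = R·arcsin(sin δ₁₃ · sin(θ₁₃ − θ₁₂)) = 6371·arcsin(0.02227·sin(-27.524°)) = -65.574 km
|dₓₜ| = 65.574 km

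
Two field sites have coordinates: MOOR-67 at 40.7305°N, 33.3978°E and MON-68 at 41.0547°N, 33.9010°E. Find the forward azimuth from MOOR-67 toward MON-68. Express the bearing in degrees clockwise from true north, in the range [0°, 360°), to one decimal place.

Δλ = 0.5032°
y = sin Δλ · cos φ₂ = 0.006623
x = cos φ₁ sin φ₂ − sin φ₁ cos φ₂ cos Δλ = 0.005677
θ = atan2(y, x) = 49.3950° → 49.3950° (mod 360°)

49.4°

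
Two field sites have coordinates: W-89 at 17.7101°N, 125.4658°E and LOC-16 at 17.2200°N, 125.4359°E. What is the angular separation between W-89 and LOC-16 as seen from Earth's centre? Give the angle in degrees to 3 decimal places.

0.491°

Δφ = -0.4901°,  Δλ = -0.0299°
a = sin²(Δφ/2) + cos φ₁ cos φ₂ sin²(Δλ/2) = 0.000018
c = 2·arcsin(√a) = 0.008568 rad = 0.4909°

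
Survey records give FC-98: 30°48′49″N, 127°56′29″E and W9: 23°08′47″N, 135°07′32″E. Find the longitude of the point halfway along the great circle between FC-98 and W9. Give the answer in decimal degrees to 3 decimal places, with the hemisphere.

FC-98: φ = +30.81361°, λ = +127.94139°
W9: φ = +23.14639°, λ = +135.12556°
Bx = cos φ₂ cos Δλ = 0.912285,  By = cos φ₂ sin Δλ = 0.114992
φₘ = atan2(sin φ₁ + sin φ₂, √((cos φ₁ + Bx)² + By²)) = 27.02553°
λₘ = λ₁ + atan2(By, cos φ₁ + Bx) = 131.65617°

131.656°E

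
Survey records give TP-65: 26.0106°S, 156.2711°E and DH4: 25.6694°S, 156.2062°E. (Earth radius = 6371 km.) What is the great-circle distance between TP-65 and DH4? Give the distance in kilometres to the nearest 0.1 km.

Δφ = 0.3412°,  Δλ = -0.0649°
a = sin²(Δφ/2) + cos φ₁ cos φ₂ sin²(Δλ/2) = 0.000009
c = 2·arcsin(√a) = 0.006042 rad = 0.3462°
d = R·c = 6371 × 0.006042 = 38.5 km

38.5 km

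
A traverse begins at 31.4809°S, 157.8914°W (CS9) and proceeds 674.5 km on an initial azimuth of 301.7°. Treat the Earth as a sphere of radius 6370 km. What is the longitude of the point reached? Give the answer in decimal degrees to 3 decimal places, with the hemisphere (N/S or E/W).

163.745°W

δ = d/R = 674.5/6370 = 0.105887 rad
φ₂ = arcsin(sin φ₁ cos δ + cos φ₁ sin δ cos θ)
   = arcsin(-0.52221·0.99440 + 0.85281·0.10569·0.52547) = -28.15946°
λ₂ = λ₁ + atan2(sin θ sin δ cos φ₁, cos δ − sin φ₁ sin φ₂) = -163.74539°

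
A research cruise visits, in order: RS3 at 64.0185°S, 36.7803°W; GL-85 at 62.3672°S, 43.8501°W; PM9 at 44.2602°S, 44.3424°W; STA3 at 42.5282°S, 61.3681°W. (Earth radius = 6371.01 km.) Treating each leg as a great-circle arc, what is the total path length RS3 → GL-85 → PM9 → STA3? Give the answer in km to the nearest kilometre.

3799 km

RS3→GL-85: c = 0.062622 rad, d = 398.96 km
GL-85→PM9: c = 0.316066 rad, d = 2013.66 km
PM9→STA3: c = 0.217628 rad, d = 1386.51 km
Total = 398.96 + 2013.66 + 1386.51 = 3799.14 km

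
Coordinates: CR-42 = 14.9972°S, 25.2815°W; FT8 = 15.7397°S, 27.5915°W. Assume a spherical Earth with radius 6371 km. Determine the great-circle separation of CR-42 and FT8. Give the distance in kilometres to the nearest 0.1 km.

Δφ = -0.7425°,  Δλ = -2.3100°
a = sin²(Δφ/2) + cos φ₁ cos φ₂ sin²(Δλ/2) = 0.000420
c = 2·arcsin(√a) = 0.040978 rad = 2.3479°
d = R·c = 6371 × 0.040978 = 261.1 km

261.1 km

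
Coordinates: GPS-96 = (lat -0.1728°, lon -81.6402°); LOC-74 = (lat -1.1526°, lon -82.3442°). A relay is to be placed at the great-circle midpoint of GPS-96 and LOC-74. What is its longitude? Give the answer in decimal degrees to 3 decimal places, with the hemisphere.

Bx = cos φ₂ cos Δλ = 0.999722,  By = cos φ₂ sin Δλ = -0.012284
φₘ = atan2(sin φ₁ + sin φ₂, √((cos φ₁ + Bx)² + By²)) = -0.66271°
λₘ = λ₁ + atan2(By, cos φ₁ + Bx) = -81.99217°

81.992°W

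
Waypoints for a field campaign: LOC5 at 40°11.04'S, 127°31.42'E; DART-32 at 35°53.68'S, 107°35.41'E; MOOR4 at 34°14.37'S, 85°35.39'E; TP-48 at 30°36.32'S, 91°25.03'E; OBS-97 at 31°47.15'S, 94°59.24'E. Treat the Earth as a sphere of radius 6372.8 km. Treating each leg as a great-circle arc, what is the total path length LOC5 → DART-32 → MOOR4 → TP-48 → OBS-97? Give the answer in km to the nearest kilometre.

LOC5: φ = -40.18400°, λ = +127.52367°
DART-32: φ = -35.89467°, λ = +107.59017°
MOOR4: φ = -34.23950°, λ = +85.58983°
TP-48: φ = -30.60533°, λ = +91.41717°
OBS-97: φ = -31.78583°, λ = +94.98733°
LOC5→DART-32: c = 0.283364 rad, d = 1805.82 km
DART-32→MOOR4: c = 0.314936 rad, d = 2007.02 km
MOOR4→TP-48: c = 0.106707 rad, d = 680.02 km
TP-48→OBS-97: c = 0.057141 rad, d = 364.15 km
Total = 1805.82 + 2007.02 + 680.02 + 364.15 = 4857.01 km

4857 km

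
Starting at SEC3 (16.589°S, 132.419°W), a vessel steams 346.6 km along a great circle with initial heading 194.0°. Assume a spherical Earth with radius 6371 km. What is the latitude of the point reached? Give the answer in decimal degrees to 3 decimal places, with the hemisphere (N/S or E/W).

δ = d/R = 346.6/6371 = 0.054403 rad
φ₂ = arcsin(sin φ₁ cos δ + cos φ₁ sin δ cos θ)
   = arcsin(-0.28550·0.99852 + 0.95838·0.05438·-0.97030) = -19.61187°
λ₂ = λ₁ + atan2(sin θ sin δ cos φ₁, cos δ − sin φ₁ sin φ₂) = -133.21915°

19.612°S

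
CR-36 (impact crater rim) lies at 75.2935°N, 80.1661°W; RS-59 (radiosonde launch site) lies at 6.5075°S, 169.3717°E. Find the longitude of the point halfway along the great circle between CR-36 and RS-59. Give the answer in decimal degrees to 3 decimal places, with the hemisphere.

Bx = cos φ₂ cos Δλ = -0.347337,  By = cos φ₂ sin Δλ = -0.930867
φₘ = atan2(sin φ₁ + sin φ₂, √((cos φ₁ + Bx)² + By²)) = 42.38776°
λₘ = λ₁ + atan2(By, cos φ₁ + Bx) = -175.90001°

175.900°W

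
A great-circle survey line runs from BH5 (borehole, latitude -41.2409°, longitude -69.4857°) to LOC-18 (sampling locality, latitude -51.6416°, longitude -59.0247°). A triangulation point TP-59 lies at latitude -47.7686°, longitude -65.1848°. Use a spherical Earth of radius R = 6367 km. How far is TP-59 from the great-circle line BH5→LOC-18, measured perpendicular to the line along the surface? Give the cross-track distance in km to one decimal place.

δ₁₃ = central angle BH5→TP-59 = 0.125831 rad  (haversine)
θ₁₃ = bearing BH5→TP-59 = 156.319°,  θ₁₂ = bearing BH5→LOC-18 = 148.974°
dₓₜ = R·arcsin(sin δ₁₃ · sin(θ₁₃ − θ₁₂)) = 6367·arcsin(0.12550·sin(7.345°)) = 102.161 km
|dₓₜ| = 102.161 km

102.2 km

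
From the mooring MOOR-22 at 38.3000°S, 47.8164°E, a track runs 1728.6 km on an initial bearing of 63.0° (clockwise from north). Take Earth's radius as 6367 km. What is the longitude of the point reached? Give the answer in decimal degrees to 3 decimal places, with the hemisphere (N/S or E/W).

δ = d/R = 1728.6/6367 = 0.271494 rad
φ₂ = arcsin(sin φ₁ cos δ + cos φ₁ sin δ cos θ)
   = arcsin(-0.61978·0.96337 + 0.78478·0.26817·0.45399) = -30.10149°
λ₂ = λ₁ + atan2(sin θ sin δ cos φ₁, cos δ − sin φ₁ sin φ₂) = 63.84929°

63.849°E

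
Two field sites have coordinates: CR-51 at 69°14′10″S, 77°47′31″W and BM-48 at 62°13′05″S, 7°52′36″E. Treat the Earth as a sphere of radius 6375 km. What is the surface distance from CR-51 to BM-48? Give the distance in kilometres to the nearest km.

CR-51: φ = -69.23611°, λ = -77.79194°
BM-48: φ = -62.21806°, λ = +7.87667°
Δφ = 7.0181°,  Δλ = 85.6686°
a = sin²(Δφ/2) + cos φ₁ cos φ₂ sin²(Δλ/2) = 0.080128
c = 2·arcsin(√a) = 0.573984 rad = 32.8869°
d = R·c = 6375 × 0.573984 = 3659.2 km

3659 km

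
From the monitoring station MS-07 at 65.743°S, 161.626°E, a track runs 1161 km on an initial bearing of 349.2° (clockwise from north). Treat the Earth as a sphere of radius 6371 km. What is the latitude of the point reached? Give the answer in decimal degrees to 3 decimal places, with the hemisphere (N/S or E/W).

55.435°S

δ = d/R = 1161/6371 = 0.182232 rad
φ₂ = arcsin(sin φ₁ cos δ + cos φ₁ sin δ cos θ)
   = arcsin(-0.91171·0.98344 + 0.41083·0.18123·0.98229) = -55.43483°
λ₂ = λ₁ + atan2(sin θ sin δ cos φ₁, cos δ − sin φ₁ sin φ₂) = 158.19452°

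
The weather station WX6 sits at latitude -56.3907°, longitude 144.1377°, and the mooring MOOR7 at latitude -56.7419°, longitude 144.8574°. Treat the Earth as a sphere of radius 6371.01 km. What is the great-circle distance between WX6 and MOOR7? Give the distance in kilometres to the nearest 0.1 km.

Δφ = -0.3512°,  Δλ = 0.7197°
a = sin²(Δφ/2) + cos φ₁ cos φ₂ sin²(Δλ/2) = 0.000021
c = 2·arcsin(√a) = 0.009245 rad = 0.5297°
d = R·c = 6371.01 × 0.009245 = 58.9 km

58.9 km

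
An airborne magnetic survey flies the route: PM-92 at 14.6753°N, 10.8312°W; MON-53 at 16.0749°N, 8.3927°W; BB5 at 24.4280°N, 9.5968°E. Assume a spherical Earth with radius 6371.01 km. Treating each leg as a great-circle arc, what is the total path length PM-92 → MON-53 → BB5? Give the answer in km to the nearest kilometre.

2395 km

PM-92→MON-53: c = 0.047756 rad, d = 304.25 km
MON-53→BB5: c = 0.328209 rad, d = 2091.02 km
Total = 304.25 + 2091.02 = 2395.27 km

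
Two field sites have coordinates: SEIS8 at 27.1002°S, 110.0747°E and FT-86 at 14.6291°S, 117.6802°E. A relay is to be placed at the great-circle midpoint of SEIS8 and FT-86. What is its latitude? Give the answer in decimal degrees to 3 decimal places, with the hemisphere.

20.907°S

Bx = cos φ₂ cos Δλ = 0.959069,  By = cos φ₂ sin Δλ = 0.128061
φₘ = atan2(sin φ₁ + sin φ₂, √((cos φ₁ + Bx)² + By²)) = -20.90664°
λₘ = λ₁ + atan2(By, cos φ₁ + Bx) = 114.03605°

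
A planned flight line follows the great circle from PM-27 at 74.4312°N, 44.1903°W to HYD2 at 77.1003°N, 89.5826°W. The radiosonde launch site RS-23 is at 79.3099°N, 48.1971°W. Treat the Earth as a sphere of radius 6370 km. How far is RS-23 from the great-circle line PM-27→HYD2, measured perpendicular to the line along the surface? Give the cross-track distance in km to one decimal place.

400.1 km

δ₁₃ = central angle PM-27→RS-23 = 0.086568 rad  (haversine)
θ₁₃ = bearing PM-27→RS-23 = 351.378°,  θ₁₂ = bearing PM-27→HYD2 = 304.833°
dₓₜ = R·arcsin(sin δ₁₃ · sin(θ₁₃ − θ₁₂)) = 6370·arcsin(0.08646·sin(46.545°)) = 400.060 km
|dₓₜ| = 400.060 km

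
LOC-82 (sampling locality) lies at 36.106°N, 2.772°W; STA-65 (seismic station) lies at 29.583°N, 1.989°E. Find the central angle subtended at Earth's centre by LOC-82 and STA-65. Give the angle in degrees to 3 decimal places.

7.649°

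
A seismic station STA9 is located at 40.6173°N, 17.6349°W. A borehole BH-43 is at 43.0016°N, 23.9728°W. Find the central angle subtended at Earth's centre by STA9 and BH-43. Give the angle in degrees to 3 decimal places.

Δφ = 2.3843°,  Δλ = -6.3379°
a = sin²(Δφ/2) + cos φ₁ cos φ₂ sin²(Δλ/2) = 0.002129
c = 2·arcsin(√a) = 0.092322 rad = 5.2897°

5.290°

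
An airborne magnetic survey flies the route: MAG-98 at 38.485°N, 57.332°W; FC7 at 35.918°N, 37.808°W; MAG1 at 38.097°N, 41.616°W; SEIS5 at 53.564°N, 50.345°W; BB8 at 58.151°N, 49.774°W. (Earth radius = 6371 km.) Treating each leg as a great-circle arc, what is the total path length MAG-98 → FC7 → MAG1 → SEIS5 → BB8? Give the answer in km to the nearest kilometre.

MAG-98→FC7: c = 0.274553 rad, d = 1749.18 km
FC7→MAG1: c = 0.065283 rad, d = 415.92 km
MAG1→SEIS5: c = 0.289557 rad, d = 1844.77 km
SEIS5→BB8: c = 0.080253 rad, d = 511.29 km
Total = 1749.18 + 415.92 + 1844.77 + 511.29 = 4521.16 km

4521 km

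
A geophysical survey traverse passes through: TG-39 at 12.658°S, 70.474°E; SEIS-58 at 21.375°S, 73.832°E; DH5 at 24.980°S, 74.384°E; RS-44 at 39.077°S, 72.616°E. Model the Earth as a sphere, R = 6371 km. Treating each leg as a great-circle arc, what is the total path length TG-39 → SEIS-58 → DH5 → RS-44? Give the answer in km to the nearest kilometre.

TG-39→SEIS-58: c = 0.162110 rad, d = 1032.80 km
SEIS-58→DH5: c = 0.063539 rad, d = 404.81 km
DH5→RS-44: c = 0.247411 rad, d = 1576.25 km
Total = 1032.80 + 404.81 + 1576.25 = 3013.86 km

3014 km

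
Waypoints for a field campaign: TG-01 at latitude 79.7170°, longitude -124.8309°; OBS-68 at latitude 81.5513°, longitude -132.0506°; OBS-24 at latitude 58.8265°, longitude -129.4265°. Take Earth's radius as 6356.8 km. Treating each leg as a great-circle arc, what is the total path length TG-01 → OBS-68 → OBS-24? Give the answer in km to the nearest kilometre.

2764 km

TG-01→OBS-68: c = 0.037959 rad, d = 241.30 km
OBS-68→OBS-24: c = 0.396829 rad, d = 2522.56 km
Total = 241.30 + 2522.56 = 2763.86 km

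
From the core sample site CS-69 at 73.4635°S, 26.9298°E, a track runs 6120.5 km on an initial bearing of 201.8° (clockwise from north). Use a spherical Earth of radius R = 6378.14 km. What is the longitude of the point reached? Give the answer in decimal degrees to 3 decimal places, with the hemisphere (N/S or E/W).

124.803°W

δ = d/R = 6120.5/6378.14 = 0.959606 rad
φ₂ = arcsin(sin φ₁ cos δ + cos φ₁ sin δ cos θ)
   = arcsin(-0.95864·0.57384 + 0.28463·0.81897·-0.92849) = -50.04392°
λ₂ = λ₁ + atan2(sin θ sin δ cos φ₁, cos δ − sin φ₁ sin φ₂) = -124.80283°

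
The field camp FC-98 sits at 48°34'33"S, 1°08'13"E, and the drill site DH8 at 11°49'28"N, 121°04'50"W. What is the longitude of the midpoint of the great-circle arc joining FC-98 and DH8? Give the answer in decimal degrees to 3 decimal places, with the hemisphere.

79.280°W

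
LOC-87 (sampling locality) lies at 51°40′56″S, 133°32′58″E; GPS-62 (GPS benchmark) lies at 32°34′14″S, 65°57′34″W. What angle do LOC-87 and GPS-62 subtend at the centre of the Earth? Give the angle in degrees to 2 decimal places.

LOC-87: φ = -51.68222°, λ = +133.54944°
GPS-62: φ = -32.57056°, λ = -65.95944°
Δφ = 19.1117°,  Δλ = 160.4911°
a = sin²(Δφ/2) + cos φ₁ cos φ₂ sin²(Δλ/2) = 0.535071
c = 2·arcsin(√a) = 1.640996 rad = 94.0222°

94.02°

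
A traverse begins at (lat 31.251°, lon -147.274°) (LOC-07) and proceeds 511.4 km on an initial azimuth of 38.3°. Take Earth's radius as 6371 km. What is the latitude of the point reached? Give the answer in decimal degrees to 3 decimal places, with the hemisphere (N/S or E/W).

δ = d/R = 511.4/6371 = 0.080270 rad
φ₂ = arcsin(sin φ₁ cos δ + cos φ₁ sin δ cos θ)
   = arcsin(0.51879·0.99678 + 0.85490·0.08018·0.78478) = 34.81396°
λ₂ = λ₁ + atan2(sin θ sin δ cos φ₁, cos δ − sin φ₁ sin φ₂) = -143.80373°

34.814°N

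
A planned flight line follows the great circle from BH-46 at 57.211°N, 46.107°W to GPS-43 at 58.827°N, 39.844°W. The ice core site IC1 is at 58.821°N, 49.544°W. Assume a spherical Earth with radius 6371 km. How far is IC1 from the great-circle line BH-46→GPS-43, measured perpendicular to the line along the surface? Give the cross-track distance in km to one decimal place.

256.3 km

δ₁₃ = central angle BH-46→IC1 = 0.042407 rad  (haversine)
θ₁₃ = bearing BH-46→IC1 = 312.937°,  θ₁₂ = bearing BH-46→GPS-43 = 61.392°
dₓₜ = R·arcsin(sin δ₁₃ · sin(θ₁₃ − θ₁₂)) = 6371·arcsin(0.04239·sin(251.545°)) = -256.275 km
|dₓₜ| = 256.275 km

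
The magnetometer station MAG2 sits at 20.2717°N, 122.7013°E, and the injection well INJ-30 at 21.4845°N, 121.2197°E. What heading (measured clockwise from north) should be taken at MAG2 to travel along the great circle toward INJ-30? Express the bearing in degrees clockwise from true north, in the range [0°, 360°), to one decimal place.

311.5°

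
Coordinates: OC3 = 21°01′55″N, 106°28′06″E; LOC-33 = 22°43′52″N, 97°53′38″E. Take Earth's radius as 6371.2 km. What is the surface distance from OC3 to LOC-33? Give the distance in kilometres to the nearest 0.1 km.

OC3: φ = +21.03194°, λ = +106.46833°
LOC-33: φ = +22.73111°, λ = +97.89389°
Δφ = 1.6992°,  Δλ = -8.5744°
a = sin²(Δφ/2) + cos φ₁ cos φ₂ sin²(Δλ/2) = 0.005031
c = 2·arcsin(√a) = 0.141977 rad = 8.1347°
d = R·c = 6371.2 × 0.141977 = 904.6 km

904.6 km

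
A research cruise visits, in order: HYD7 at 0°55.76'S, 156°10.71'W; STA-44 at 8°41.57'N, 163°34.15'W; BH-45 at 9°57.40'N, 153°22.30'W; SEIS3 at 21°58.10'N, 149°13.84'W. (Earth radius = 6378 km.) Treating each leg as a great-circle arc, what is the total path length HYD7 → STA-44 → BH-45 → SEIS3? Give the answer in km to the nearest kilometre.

3886 km

HYD7: φ = -0.92933°, λ = -156.17850°
STA-44: φ = +8.69283°, λ = -163.56917°
BH-45: φ = +9.95667°, λ = -153.37167°
SEIS3: φ = +21.96833°, λ = -149.23067°
HYD7→STA-44: c = 0.211486 rad, d = 1348.86 km
STA-44→BH-45: c = 0.176998 rad, d = 1128.89 km
BH-45→SEIS3: c = 0.220809 rad, d = 1408.32 km
Total = 1348.86 + 1128.89 + 1408.32 = 3886.07 km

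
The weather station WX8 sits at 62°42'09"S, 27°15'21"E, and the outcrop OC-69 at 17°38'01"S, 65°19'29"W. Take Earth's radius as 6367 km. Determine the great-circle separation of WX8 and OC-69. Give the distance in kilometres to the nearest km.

WX8: φ = -62.70250°, λ = +27.25583°
OC-69: φ = -17.63361°, λ = -65.32472°
Δφ = 45.0689°,  Δλ = -92.5806°
a = sin²(Δφ/2) + cos φ₁ cos φ₂ sin²(Δλ/2) = 0.375242
c = 2·arcsin(√a) = 1.318616 rad = 75.5511°
d = R·c = 6367 × 1.318616 = 8395.6 km

8396 km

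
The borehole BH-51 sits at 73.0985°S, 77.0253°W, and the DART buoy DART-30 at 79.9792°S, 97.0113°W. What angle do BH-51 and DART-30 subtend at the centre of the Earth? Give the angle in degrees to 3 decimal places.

8.210°

Δφ = -6.8807°,  Δλ = -19.9860°
a = sin²(Δφ/2) + cos φ₁ cos φ₂ sin²(Δλ/2) = 0.005124
c = 2·arcsin(√a) = 0.143293 rad = 8.2101°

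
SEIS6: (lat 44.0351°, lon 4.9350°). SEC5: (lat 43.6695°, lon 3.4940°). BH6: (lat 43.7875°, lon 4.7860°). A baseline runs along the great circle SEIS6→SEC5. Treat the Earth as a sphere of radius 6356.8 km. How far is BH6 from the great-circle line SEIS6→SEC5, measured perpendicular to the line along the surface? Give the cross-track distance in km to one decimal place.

22.1 km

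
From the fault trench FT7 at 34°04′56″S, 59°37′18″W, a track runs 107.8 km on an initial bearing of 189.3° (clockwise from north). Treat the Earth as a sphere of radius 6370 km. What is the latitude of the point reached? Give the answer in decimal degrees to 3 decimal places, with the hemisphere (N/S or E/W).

35.039°S

FT7: φ = -34.08222°, λ = -59.62167°
δ = d/R = 107.8/6370 = 0.016923 rad
φ₂ = arcsin(sin φ₁ cos δ + cos φ₁ sin δ cos θ)
   = arcsin(-0.56038·0.99986 + 0.82823·0.01692·-0.98686) = -35.03895°
λ₂ = λ₁ + atan2(sin θ sin δ cos φ₁, cos δ − sin φ₁ sin φ₂) = -59.81304°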